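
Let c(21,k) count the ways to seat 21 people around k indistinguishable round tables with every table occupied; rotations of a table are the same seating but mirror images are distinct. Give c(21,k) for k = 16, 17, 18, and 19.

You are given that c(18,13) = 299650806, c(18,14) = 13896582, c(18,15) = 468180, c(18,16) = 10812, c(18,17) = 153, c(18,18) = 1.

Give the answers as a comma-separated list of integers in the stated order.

1672280820, 53327946, 1256850, 20615

row 19: T[19][14]=18·13896582+299650806=549789282  T[19][15]=18·468180+13896582=22323822  T[19][16]=18·10812+468180=662796  T[19][17]=18·153+10812=13566  T[19][18]=18·1+153=171  T[19][19]=18·0+1=1
row 20: T[20][15]=19·22323822+549789282=973941900  T[20][16]=19·662796+22323822=34916946  T[20][17]=19·13566+662796=920550  T[20][18]=19·171+13566=16815  T[20][19]=19·1+171=190
row 21: T[21][16]=20·34916946+973941900=1672280820  T[21][17]=20·920550+34916946=53327946  T[21][18]=20·16815+920550=1256850  T[21][19]=20·190+16815=20615
Read c(21,16) = 1672280820, c(21,17) = 53327946, c(21,18) = 1256850, c(21,19) = 20615.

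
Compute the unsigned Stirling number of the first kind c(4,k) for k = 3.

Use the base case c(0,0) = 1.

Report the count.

6

i=1: T(1,1)=1+0·0=1
i=2: T(2,1)=0+1·1=1 | T(2,2)=1+1·0=1
i=3: T(3,2)=1+2·1=3 | T(3,3)=1+2·0=1
i=4: T(4,3)=3+3·1=6
Read c(4,3) = 6.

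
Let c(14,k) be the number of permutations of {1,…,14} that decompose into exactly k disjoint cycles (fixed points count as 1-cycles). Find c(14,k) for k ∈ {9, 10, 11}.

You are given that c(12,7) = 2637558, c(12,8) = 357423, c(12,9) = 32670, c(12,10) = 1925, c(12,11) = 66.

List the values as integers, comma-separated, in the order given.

i=13: T(13,8)=2637558+12·357423=6926634 | T(13,9)=357423+12·32670=749463 | T(13,10)=32670+12·1925=55770 | T(13,11)=1925+12·66=2717
i=14: T(14,9)=6926634+13·749463=16669653 | T(14,10)=749463+13·55770=1474473 | T(14,11)=55770+13·2717=91091
Read c(14,9) = 16669653, c(14,10) = 1474473, c(14,11) = 91091.

16669653, 1474473, 91091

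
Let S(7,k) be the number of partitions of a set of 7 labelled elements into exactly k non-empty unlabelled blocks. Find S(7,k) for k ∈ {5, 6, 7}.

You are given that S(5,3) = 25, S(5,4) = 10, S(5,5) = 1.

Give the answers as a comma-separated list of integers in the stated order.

140, 21, 1

row 6: T[6][4]=4·10+25=65  T[6][5]=5·1+10=15  T[6][6]=6·0+1=1
row 7: T[7][5]=5·15+65=140  T[7][6]=6·1+15=21  T[7][7]=7·0+1=1
Read S(7,5) = 140, S(7,6) = 21, S(7,7) = 1.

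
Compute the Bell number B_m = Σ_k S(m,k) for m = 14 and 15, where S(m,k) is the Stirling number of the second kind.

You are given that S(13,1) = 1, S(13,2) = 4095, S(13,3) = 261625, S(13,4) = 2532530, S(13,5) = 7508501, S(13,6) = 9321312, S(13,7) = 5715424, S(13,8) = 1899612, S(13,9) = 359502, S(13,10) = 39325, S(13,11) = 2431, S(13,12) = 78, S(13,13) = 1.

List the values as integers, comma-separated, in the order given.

190899322, 1382958545

row 14: T[14][1]=1·1+0=1  T[14][2]=2·4095+1=8191  T[14][3]=3·261625+4095=788970  T[14][4]=4·2532530+261625=10391745  T[14][5]=5·7508501+2532530=40075035  T[14][6]=6·9321312+7508501=63436373  T[14][7]=7·5715424+9321312=49329280  T[14][8]=8·1899612+5715424=20912320  T[14][9]=9·359502+1899612=5135130  T[14][10]=10·39325+359502=752752  T[14][11]=11·2431+39325=66066  T[14][12]=12·78+2431=3367  T[14][13]=13·1+78=91  T[14][14]=14·0+1=1
row 15: T[15][1]=1·1+0=1  T[15][2]=2·8191+1=16383  T[15][3]=3·788970+8191=2375101  T[15][4]=4·10391745+788970=42355950  T[15][5]=5·40075035+10391745=210766920  T[15][6]=6·63436373+40075035=420693273  T[15][7]=7·49329280+63436373=408741333  T[15][8]=8·20912320+49329280=216627840  T[15][9]=9·5135130+20912320=67128490  T[15][10]=10·752752+5135130=12662650  T[15][11]=11·66066+752752=1479478  T[15][12]=12·3367+66066=106470  T[15][13]=13·91+3367=4550  T[15][14]=14·1+91=105  T[15][15]=15·0+1=1
B_14 = ΣS(14,k) = 1+8191+788970+10391745+40075035+63436373+49329280+20912320+5135130+752752+66066+3367+91+1 = 190899322
B_15 = ΣS(15,k) = 1+16383+2375101+42355950+210766920+420693273+408741333+216627840+67128490+12662650+1479478+106470+4550+105+1 = 1382958545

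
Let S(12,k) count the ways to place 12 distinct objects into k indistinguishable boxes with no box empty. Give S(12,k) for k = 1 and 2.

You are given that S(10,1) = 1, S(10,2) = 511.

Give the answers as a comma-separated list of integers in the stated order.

1, 2047

@11  (11,1):1·1+0→1, (11,2):511·2+1→1023
@12  (12,1):1·1+0→1, (12,2):1023·2+1→2047
Read S(12,1) = 1, S(12,2) = 2047.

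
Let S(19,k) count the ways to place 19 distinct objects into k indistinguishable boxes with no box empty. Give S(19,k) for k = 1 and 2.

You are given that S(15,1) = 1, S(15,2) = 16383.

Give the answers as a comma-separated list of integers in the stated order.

@16  (16,1):1·1+0→1, (16,2):16383·2+1→32767
@17  (17,1):1·1+0→1, (17,2):32767·2+1→65535
@18  (18,1):1·1+0→1, (18,2):65535·2+1→131071
@19  (19,1):1·1+0→1, (19,2):131071·2+1→262143
Read S(19,1) = 1, S(19,2) = 262143.

1, 262143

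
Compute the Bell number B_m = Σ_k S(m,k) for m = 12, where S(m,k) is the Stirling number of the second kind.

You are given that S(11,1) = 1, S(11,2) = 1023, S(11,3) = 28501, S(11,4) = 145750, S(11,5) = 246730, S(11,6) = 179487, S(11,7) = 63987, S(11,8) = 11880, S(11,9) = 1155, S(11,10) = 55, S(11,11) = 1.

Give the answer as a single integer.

r12: T_12,1=1×1+0=1; T_12,2=2×1023+1=2047; T_12,3=3×28501+1023=86526; T_12,4=4×145750+28501=611501; T_12,5=5×246730+145750=1379400; T_12,6=6×179487+246730=1323652; T_12,7=7×63987+179487=627396; T_12,8=8×11880+63987=159027; T_12,9=9×1155+11880=22275; T_12,10=10×55+1155=1705; T_12,11=11×1+55=66; T_12,12=12×0+1=1
B_12 = ΣS(12,k) = 1+2047+86526+611501+1379400+1323652+627396+159027+22275+1705+66+1 = 4213597

4213597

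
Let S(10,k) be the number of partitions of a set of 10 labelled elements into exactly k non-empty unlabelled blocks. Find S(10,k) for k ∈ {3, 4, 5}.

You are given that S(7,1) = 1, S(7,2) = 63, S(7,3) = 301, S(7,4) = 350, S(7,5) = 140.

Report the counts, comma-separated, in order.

row 8: T[8][1]=1·1+0=1  T[8][2]=2·63+1=127  T[8][3]=3·301+63=966  T[8][4]=4·350+301=1701  T[8][5]=5·140+350=1050
row 9: T[9][2]=2·127+1=255  T[9][3]=3·966+127=3025  T[9][4]=4·1701+966=7770  T[9][5]=5·1050+1701=6951
row 10: T[10][3]=3·3025+255=9330  T[10][4]=4·7770+3025=34105  T[10][5]=5·6951+7770=42525
Read S(10,3) = 9330, S(10,4) = 34105, S(10,5) = 42525.

9330, 34105, 42525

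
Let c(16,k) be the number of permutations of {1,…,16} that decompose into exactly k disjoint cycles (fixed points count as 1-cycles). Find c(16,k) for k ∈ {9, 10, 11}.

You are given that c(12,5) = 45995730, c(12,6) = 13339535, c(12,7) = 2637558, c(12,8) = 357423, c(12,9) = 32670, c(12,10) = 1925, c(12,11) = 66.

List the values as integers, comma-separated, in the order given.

8207628000, 928095740, 78558480

r13: T_13,6=12×13339535+45995730=206070150; T_13,7=12×2637558+13339535=44990231; T_13,8=12×357423+2637558=6926634; T_13,9=12×32670+357423=749463; T_13,10=12×1925+32670=55770; T_13,11=12×66+1925=2717
r14: T_14,7=13×44990231+206070150=790943153; T_14,8=13×6926634+44990231=135036473; T_14,9=13×749463+6926634=16669653; T_14,10=13×55770+749463=1474473; T_14,11=13×2717+55770=91091
r15: T_15,8=14×135036473+790943153=2681453775; T_15,9=14×16669653+135036473=368411615; T_15,10=14×1474473+16669653=37312275; T_15,11=14×91091+1474473=2749747
r16: T_16,9=15×368411615+2681453775=8207628000; T_16,10=15×37312275+368411615=928095740; T_16,11=15×2749747+37312275=78558480
Read c(16,9) = 8207628000, c(16,10) = 928095740, c(16,11) = 78558480.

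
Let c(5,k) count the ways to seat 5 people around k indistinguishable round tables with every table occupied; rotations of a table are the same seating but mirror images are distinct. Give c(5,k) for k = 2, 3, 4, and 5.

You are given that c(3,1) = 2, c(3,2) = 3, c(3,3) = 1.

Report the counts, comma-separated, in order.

50, 35, 10, 1

@4  (4,1):2·3+0→6, (4,2):3·3+2→11, (4,3):1·3+3→6, (4,4):0·3+1→1
@5  (5,2):11·4+6→50, (5,3):6·4+11→35, (5,4):1·4+6→10, (5,5):0·4+1→1
Read c(5,2) = 50, c(5,3) = 35, c(5,4) = 10, c(5,5) = 1.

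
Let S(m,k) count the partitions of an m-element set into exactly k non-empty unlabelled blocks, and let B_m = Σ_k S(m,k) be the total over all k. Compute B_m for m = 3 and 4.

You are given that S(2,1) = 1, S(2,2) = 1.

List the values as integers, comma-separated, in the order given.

5, 15

row 3: T[3][1]=1·1+0=1  T[3][2]=2·1+1=3  T[3][3]=3·0+1=1
row 4: T[4][1]=1·1+0=1  T[4][2]=2·3+1=7  T[4][3]=3·1+3=6  T[4][4]=4·0+1=1
B_3 = ΣS(3,k) = 1+3+1 = 5
B_4 = ΣS(4,k) = 1+7+6+1 = 15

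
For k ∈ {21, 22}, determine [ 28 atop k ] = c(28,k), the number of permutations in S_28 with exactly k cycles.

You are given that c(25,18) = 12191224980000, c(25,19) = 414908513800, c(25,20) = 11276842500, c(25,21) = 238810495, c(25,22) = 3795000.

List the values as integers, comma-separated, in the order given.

71603372991150, 1845173352165

@26  (26,19):414908513800·25+12191224980000→22563937825000, (26,20):11276842500·25+414908513800→696829576300, (26,21):238810495·25+11276842500→17247104875, (26,22):3795000·25+238810495→333685495
@27  (27,20):696829576300·26+22563937825000→40681506808800, (27,21):17247104875·26+696829576300→1145254303050, (27,22):333685495·26+17247104875→25922927745
@28  (28,21):1145254303050·27+40681506808800→71603372991150, (28,22):25922927745·27+1145254303050→1845173352165
Read c(28,21) = 71603372991150, c(28,22) = 1845173352165.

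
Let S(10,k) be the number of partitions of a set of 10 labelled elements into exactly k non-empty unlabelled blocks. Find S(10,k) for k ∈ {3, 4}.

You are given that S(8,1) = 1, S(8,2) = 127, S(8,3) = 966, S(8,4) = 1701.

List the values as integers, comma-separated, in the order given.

r9: T_9,2=2×127+1=255; T_9,3=3×966+127=3025; T_9,4=4×1701+966=7770
r10: T_10,3=3×3025+255=9330; T_10,4=4×7770+3025=34105
Read S(10,3) = 9330, S(10,4) = 34105.

9330, 34105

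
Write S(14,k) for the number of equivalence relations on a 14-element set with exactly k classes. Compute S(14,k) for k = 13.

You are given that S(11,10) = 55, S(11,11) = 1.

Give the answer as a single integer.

91

@12  (12,11):1·11+55→66, (12,12):0·12+1→1
@13  (13,12):1·12+66→78, (13,13):0·13+1→1
@14  (14,13):1·13+78→91
Read S(14,13) = 91.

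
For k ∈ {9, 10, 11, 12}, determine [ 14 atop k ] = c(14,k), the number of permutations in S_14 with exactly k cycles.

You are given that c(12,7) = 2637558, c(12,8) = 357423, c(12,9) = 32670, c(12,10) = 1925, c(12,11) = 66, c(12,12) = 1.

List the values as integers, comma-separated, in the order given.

16669653, 1474473, 91091, 3731

row 13: T[13][8]=12·357423+2637558=6926634  T[13][9]=12·32670+357423=749463  T[13][10]=12·1925+32670=55770  T[13][11]=12·66+1925=2717  T[13][12]=12·1+66=78
row 14: T[14][9]=13·749463+6926634=16669653  T[14][10]=13·55770+749463=1474473  T[14][11]=13·2717+55770=91091  T[14][12]=13·78+2717=3731
Read c(14,9) = 16669653, c(14,10) = 1474473, c(14,11) = 91091, c(14,12) = 3731.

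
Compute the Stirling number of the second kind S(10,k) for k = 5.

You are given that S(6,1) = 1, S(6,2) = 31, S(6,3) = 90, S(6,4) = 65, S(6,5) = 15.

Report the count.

row 7: T[7][2]=2·31+1=63  T[7][3]=3·90+31=301  T[7][4]=4·65+90=350  T[7][5]=5·15+65=140
row 8: T[8][3]=3·301+63=966  T[8][4]=4·350+301=1701  T[8][5]=5·140+350=1050
row 9: T[9][4]=4·1701+966=7770  T[9][5]=5·1050+1701=6951
row 10: T[10][5]=5·6951+7770=42525
Read S(10,5) = 42525.

42525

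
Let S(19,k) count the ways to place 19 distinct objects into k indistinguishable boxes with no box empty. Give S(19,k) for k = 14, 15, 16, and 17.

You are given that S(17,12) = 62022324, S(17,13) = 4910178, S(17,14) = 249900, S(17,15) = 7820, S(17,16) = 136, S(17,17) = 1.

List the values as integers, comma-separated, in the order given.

243577530, 13916778, 527136, 12597

@18  (18,13):4910178·13+62022324→125854638, (18,14):249900·14+4910178→8408778, (18,15):7820·15+249900→367200, (18,16):136·16+7820→9996, (18,17):1·17+136→153
@19  (19,14):8408778·14+125854638→243577530, (19,15):367200·15+8408778→13916778, (19,16):9996·16+367200→527136, (19,17):153·17+9996→12597
Read S(19,14) = 243577530, S(19,15) = 13916778, S(19,16) = 527136, S(19,17) = 12597.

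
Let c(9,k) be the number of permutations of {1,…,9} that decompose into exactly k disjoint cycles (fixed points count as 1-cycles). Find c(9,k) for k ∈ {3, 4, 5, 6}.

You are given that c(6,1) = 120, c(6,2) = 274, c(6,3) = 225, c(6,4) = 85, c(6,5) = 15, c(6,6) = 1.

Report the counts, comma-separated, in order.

118124, 67284, 22449, 4536

[7] T[7,1]:6*120+0=720 · T[7,2]:6*274+120=1764 · T[7,3]:6*225+274=1624 · T[7,4]:6*85+225=735 · T[7,5]:6*15+85=175 · T[7,6]:6*1+15=21
[8] T[8,2]:7*1764+720=13068 · T[8,3]:7*1624+1764=13132 · T[8,4]:7*735+1624=6769 · T[8,5]:7*175+735=1960 · T[8,6]:7*21+175=322
[9] T[9,3]:8*13132+13068=118124 · T[9,4]:8*6769+13132=67284 · T[9,5]:8*1960+6769=22449 · T[9,6]:8*322+1960=4536
Read c(9,3) = 118124, c(9,4) = 67284, c(9,5) = 22449, c(9,6) = 4536.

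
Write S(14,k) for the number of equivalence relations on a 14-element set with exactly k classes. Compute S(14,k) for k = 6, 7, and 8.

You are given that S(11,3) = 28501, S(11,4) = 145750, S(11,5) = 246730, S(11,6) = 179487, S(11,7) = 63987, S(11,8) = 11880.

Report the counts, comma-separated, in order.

[12] T[12,4]:4*145750+28501=611501 · T[12,5]:5*246730+145750=1379400 · T[12,6]:6*179487+246730=1323652 · T[12,7]:7*63987+179487=627396 · T[12,8]:8*11880+63987=159027
[13] T[13,5]:5*1379400+611501=7508501 · T[13,6]:6*1323652+1379400=9321312 · T[13,7]:7*627396+1323652=5715424 · T[13,8]:8*159027+627396=1899612
[14] T[14,6]:6*9321312+7508501=63436373 · T[14,7]:7*5715424+9321312=49329280 · T[14,8]:8*1899612+5715424=20912320
Read S(14,6) = 63436373, S(14,7) = 49329280, S(14,8) = 20912320.

63436373, 49329280, 20912320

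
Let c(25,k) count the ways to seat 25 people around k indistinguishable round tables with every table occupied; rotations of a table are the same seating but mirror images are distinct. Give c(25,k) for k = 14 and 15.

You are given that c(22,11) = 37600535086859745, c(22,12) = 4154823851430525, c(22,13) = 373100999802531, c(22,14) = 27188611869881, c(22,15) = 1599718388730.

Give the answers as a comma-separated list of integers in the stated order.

1246200069070215000, 92446911376173550

r23: T_23,12=22×4154823851430525+37600535086859745=129006659818331295; T_23,13=22×373100999802531+4154823851430525=12363045847086207; T_23,14=22×27188611869881+373100999802531=971250460939913; T_23,15=22×1599718388730+27188611869881=62382416421941
r24: T_24,13=23×12363045847086207+129006659818331295=413356714301314056; T_24,14=23×971250460939913+12363045847086207=34701806448704206; T_24,15=23×62382416421941+971250460939913=2406046038644556
r25: T_25,14=24×34701806448704206+413356714301314056=1246200069070215000; T_25,15=24×2406046038644556+34701806448704206=92446911376173550
Read c(25,14) = 1246200069070215000, c(25,15) = 92446911376173550.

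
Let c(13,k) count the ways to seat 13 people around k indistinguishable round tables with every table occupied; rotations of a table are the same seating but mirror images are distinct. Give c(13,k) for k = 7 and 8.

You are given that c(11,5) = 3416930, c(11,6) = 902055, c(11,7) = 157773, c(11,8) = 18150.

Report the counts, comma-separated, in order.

44990231, 6926634

[12] T[12,6]:11*902055+3416930=13339535 · T[12,7]:11*157773+902055=2637558 · T[12,8]:11*18150+157773=357423
[13] T[13,7]:12*2637558+13339535=44990231 · T[13,8]:12*357423+2637558=6926634
Read c(13,7) = 44990231, c(13,8) = 6926634.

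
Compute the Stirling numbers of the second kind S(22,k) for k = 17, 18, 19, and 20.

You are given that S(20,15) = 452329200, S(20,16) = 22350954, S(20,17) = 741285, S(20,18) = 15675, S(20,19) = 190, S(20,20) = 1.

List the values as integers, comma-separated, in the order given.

r21: T_21,16=16×22350954+452329200=809944464; T_21,17=17×741285+22350954=34952799; T_21,18=18×15675+741285=1023435; T_21,19=19×190+15675=19285; T_21,20=20×1+190=210
r22: T_22,17=17×34952799+809944464=1404142047; T_22,18=18×1023435+34952799=53374629; T_22,19=19×19285+1023435=1389850; T_22,20=20×210+19285=23485
Read S(22,17) = 1404142047, S(22,18) = 53374629, S(22,19) = 1389850, S(22,20) = 23485.

1404142047, 53374629, 1389850, 23485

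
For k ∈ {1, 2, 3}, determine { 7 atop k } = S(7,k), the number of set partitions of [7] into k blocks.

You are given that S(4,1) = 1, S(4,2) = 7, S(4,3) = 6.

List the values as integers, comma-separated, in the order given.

1, 63, 301

[5] T[5,1]:1*1+0=1 · T[5,2]:2*7+1=15 · T[5,3]:3*6+7=25
[6] T[6,1]:1*1+0=1 · T[6,2]:2*15+1=31 · T[6,3]:3*25+15=90
[7] T[7,1]:1*1+0=1 · T[7,2]:2*31+1=63 · T[7,3]:3*90+31=301
Read S(7,1) = 1, S(7,2) = 63, S(7,3) = 301.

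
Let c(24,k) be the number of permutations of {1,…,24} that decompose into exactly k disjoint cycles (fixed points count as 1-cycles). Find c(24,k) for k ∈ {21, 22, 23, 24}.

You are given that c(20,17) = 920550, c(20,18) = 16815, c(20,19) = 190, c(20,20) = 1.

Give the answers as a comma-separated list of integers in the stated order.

[21] T[21,18]:20*16815+920550=1256850 · T[21,19]:20*190+16815=20615 · T[21,20]:20*1+190=210 · T[21,21]:20*0+1=1
[22] T[22,19]:21*20615+1256850=1689765 · T[22,20]:21*210+20615=25025 · T[22,21]:21*1+210=231 · T[22,22]:21*0+1=1
[23] T[23,20]:22*25025+1689765=2240315 · T[23,21]:22*231+25025=30107 · T[23,22]:22*1+231=253 · T[23,23]:22*0+1=1
[24] T[24,21]:23*30107+2240315=2932776 · T[24,22]:23*253+30107=35926 · T[24,23]:23*1+253=276 · T[24,24]:23*0+1=1
Read c(24,21) = 2932776, c(24,22) = 35926, c(24,23) = 276, c(24,24) = 1.

2932776, 35926, 276, 1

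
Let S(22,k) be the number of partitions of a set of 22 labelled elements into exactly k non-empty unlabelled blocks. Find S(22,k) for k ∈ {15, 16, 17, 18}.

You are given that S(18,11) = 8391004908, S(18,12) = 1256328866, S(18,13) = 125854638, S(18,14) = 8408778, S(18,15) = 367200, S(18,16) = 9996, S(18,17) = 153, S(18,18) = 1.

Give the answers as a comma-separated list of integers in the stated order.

i=19: T(19,12)=8391004908+12·1256328866=23466951300 | T(19,13)=1256328866+13·125854638=2892439160 | T(19,14)=125854638+14·8408778=243577530 | T(19,15)=8408778+15·367200=13916778 | T(19,16)=367200+16·9996=527136 | T(19,17)=9996+17·153=12597 | T(19,18)=153+18·1=171
i=20: T(20,13)=23466951300+13·2892439160=61068660380 | T(20,14)=2892439160+14·243577530=6302524580 | T(20,15)=243577530+15·13916778=452329200 | T(20,16)=13916778+16·527136=22350954 | T(20,17)=527136+17·12597=741285 | T(20,18)=12597+18·171=15675
i=21: T(21,14)=61068660380+14·6302524580=149304004500 | T(21,15)=6302524580+15·452329200=13087462580 | T(21,16)=452329200+16·22350954=809944464 | T(21,17)=22350954+17·741285=34952799 | T(21,18)=741285+18·15675=1023435
i=22: T(22,15)=149304004500+15·13087462580=345615943200 | T(22,16)=13087462580+16·809944464=26046574004 | T(22,17)=809944464+17·34952799=1404142047 | T(22,18)=34952799+18·1023435=53374629
Read S(22,15) = 345615943200, S(22,16) = 26046574004, S(22,17) = 1404142047, S(22,18) = 53374629.

345615943200, 26046574004, 1404142047, 53374629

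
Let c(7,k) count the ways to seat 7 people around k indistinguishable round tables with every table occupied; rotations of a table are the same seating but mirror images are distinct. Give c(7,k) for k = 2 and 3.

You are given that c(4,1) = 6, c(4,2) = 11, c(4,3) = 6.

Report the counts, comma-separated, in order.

1764, 1624

[5] T[5,1]:4*6+0=24 · T[5,2]:4*11+6=50 · T[5,3]:4*6+11=35
[6] T[6,1]:5*24+0=120 · T[6,2]:5*50+24=274 · T[6,3]:5*35+50=225
[7] T[7,2]:6*274+120=1764 · T[7,3]:6*225+274=1624
Read c(7,2) = 1764, c(7,3) = 1624.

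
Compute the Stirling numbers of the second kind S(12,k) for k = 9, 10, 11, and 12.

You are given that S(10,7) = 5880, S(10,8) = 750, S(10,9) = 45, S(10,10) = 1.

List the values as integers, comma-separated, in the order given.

22275, 1705, 66, 1

i=11: T(11,8)=5880+8·750=11880 | T(11,9)=750+9·45=1155 | T(11,10)=45+10·1=55 | T(11,11)=1+11·0=1
i=12: T(12,9)=11880+9·1155=22275 | T(12,10)=1155+10·55=1705 | T(12,11)=55+11·1=66 | T(12,12)=1+12·0=1
Read S(12,9) = 22275, S(12,10) = 1705, S(12,11) = 66, S(12,12) = 1.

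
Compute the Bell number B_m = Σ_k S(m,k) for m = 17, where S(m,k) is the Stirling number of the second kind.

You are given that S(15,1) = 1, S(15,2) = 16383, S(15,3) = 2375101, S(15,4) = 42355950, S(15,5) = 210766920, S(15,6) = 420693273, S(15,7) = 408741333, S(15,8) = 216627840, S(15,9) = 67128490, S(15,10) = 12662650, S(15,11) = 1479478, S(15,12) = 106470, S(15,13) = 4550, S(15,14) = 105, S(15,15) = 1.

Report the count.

row 16: T[16][1]=1·1+0=1  T[16][2]=2·16383+1=32767  T[16][3]=3·2375101+16383=7141686  T[16][4]=4·42355950+2375101=171798901  T[16][5]=5·210766920+42355950=1096190550  T[16][6]=6·420693273+210766920=2734926558  T[16][7]=7·408741333+420693273=3281882604  T[16][8]=8·216627840+408741333=2141764053  T[16][9]=9·67128490+216627840=820784250  T[16][10]=10·12662650+67128490=193754990  T[16][11]=11·1479478+12662650=28936908  T[16][12]=12·106470+1479478=2757118  T[16][13]=13·4550+106470=165620  T[16][14]=14·105+4550=6020  T[16][15]=15·1+105=120  T[16][16]=16·0+1=1
row 17: T[17][1]=1·1+0=1  T[17][2]=2·32767+1=65535  T[17][3]=3·7141686+32767=21457825  T[17][4]=4·171798901+7141686=694337290  T[17][5]=5·1096190550+171798901=5652751651  T[17][6]=6·2734926558+1096190550=17505749898  T[17][7]=7·3281882604+2734926558=25708104786  T[17][8]=8·2141764053+3281882604=20415995028  T[17][9]=9·820784250+2141764053=9528822303  T[17][10]=10·193754990+820784250=2758334150  T[17][11]=11·28936908+193754990=512060978  T[17][12]=12·2757118+28936908=62022324  T[17][13]=13·165620+2757118=4910178  T[17][14]=14·6020+165620=249900  T[17][15]=15·120+6020=7820  T[17][16]=16·1+120=136  T[17][17]=17·0+1=1
B_17 = ΣS(17,k) = 1+65535+21457825+694337290+5652751651+17505749898+25708104786+20415995028+9528822303+2758334150+512060978+62022324+4910178+249900+7820+136+1 = 82864869804

82864869804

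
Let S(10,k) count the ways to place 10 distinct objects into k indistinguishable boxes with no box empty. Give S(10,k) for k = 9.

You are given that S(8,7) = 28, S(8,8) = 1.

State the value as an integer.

@9  (9,8):1·8+28→36, (9,9):0·9+1→1
@10  (10,9):1·9+36→45
Read S(10,9) = 45.

45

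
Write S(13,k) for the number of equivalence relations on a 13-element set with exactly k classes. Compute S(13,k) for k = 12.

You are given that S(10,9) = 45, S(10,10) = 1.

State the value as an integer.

i=11: T(11,10)=45+10·1=55 | T(11,11)=1+11·0=1
i=12: T(12,11)=55+11·1=66 | T(12,12)=1+12·0=1
i=13: T(13,12)=66+12·1=78
Read S(13,12) = 78.

78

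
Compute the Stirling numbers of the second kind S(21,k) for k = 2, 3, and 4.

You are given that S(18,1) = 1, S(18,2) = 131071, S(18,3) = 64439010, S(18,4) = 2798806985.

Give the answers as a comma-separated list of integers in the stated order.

@19  (19,1):1·1+0→1, (19,2):131071·2+1→262143, (19,3):64439010·3+131071→193448101, (19,4):2798806985·4+64439010→11259666950
@20  (20,1):1·1+0→1, (20,2):262143·2+1→524287, (20,3):193448101·3+262143→580606446, (20,4):11259666950·4+193448101→45232115901
@21  (21,2):524287·2+1→1048575, (21,3):580606446·3+524287→1742343625, (21,4):45232115901·4+580606446→181509070050
Read S(21,2) = 1048575, S(21,3) = 1742343625, S(21,4) = 181509070050.

1048575, 1742343625, 181509070050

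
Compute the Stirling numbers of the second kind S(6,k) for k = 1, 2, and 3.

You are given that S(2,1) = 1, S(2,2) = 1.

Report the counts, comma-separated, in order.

[3] T[3,1]:1*1+0=1 · T[3,2]:2*1+1=3 · T[3,3]:3*0+1=1
[4] T[4,1]:1*1+0=1 · T[4,2]:2*3+1=7 · T[4,3]:3*1+3=6
[5] T[5,1]:1*1+0=1 · T[5,2]:2*7+1=15 · T[5,3]:3*6+7=25
[6] T[6,1]:1*1+0=1 · T[6,2]:2*15+1=31 · T[6,3]:3*25+15=90
Read S(6,1) = 1, S(6,2) = 31, S(6,3) = 90.

1, 31, 90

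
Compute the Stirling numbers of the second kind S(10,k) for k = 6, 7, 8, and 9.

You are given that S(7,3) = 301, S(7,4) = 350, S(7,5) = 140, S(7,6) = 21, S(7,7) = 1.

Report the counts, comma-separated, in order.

22827, 5880, 750, 45

@8  (8,4):350·4+301→1701, (8,5):140·5+350→1050, (8,6):21·6+140→266, (8,7):1·7+21→28, (8,8):0·8+1→1
@9  (9,5):1050·5+1701→6951, (9,6):266·6+1050→2646, (9,7):28·7+266→462, (9,8):1·8+28→36, (9,9):0·9+1→1
@10  (10,6):2646·6+6951→22827, (10,7):462·7+2646→5880, (10,8):36·8+462→750, (10,9):1·9+36→45
Read S(10,6) = 22827, S(10,7) = 5880, S(10,8) = 750, S(10,9) = 45.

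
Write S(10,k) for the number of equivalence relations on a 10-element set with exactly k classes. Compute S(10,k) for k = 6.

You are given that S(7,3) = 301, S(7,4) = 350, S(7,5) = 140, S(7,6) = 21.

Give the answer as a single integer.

22827

row 8: T[8][4]=4·350+301=1701  T[8][5]=5·140+350=1050  T[8][6]=6·21+140=266
row 9: T[9][5]=5·1050+1701=6951  T[9][6]=6·266+1050=2646
row 10: T[10][6]=6·2646+6951=22827
Read S(10,6) = 22827.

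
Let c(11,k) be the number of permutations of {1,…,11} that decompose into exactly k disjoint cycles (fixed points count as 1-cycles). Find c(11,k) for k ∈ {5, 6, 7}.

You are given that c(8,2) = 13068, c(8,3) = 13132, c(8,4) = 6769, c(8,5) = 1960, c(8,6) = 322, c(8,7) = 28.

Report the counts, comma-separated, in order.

3416930, 902055, 157773

[9] T[9,3]:8*13132+13068=118124 · T[9,4]:8*6769+13132=67284 · T[9,5]:8*1960+6769=22449 · T[9,6]:8*322+1960=4536 · T[9,7]:8*28+322=546
[10] T[10,4]:9*67284+118124=723680 · T[10,5]:9*22449+67284=269325 · T[10,6]:9*4536+22449=63273 · T[10,7]:9*546+4536=9450
[11] T[11,5]:10*269325+723680=3416930 · T[11,6]:10*63273+269325=902055 · T[11,7]:10*9450+63273=157773
Read c(11,5) = 3416930, c(11,6) = 902055, c(11,7) = 157773.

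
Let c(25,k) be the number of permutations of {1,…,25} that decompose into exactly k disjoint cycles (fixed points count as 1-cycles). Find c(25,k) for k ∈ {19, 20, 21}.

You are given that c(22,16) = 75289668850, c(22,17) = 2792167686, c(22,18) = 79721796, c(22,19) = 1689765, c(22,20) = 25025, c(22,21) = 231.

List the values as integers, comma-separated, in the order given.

414908513800, 11276842500, 238810495

r23: T_23,17=22×2792167686+75289668850=136717357942; T_23,18=22×79721796+2792167686=4546047198; T_23,19=22×1689765+79721796=116896626; T_23,20=22×25025+1689765=2240315; T_23,21=22×231+25025=30107
r24: T_24,18=23×4546047198+136717357942=241276443496; T_24,19=23×116896626+4546047198=7234669596; T_24,20=23×2240315+116896626=168423871; T_24,21=23×30107+2240315=2932776
r25: T_25,19=24×7234669596+241276443496=414908513800; T_25,20=24×168423871+7234669596=11276842500; T_25,21=24×2932776+168423871=238810495
Read c(25,19) = 414908513800, c(25,20) = 11276842500, c(25,21) = 238810495.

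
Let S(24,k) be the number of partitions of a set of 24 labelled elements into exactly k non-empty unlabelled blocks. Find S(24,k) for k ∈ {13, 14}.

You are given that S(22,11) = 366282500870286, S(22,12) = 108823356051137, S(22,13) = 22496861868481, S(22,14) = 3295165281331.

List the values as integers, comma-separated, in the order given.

6888836057922000, 1362091021641000

row 23: T[23][12]=12·108823356051137+366282500870286=1672162773483930  T[23][13]=13·22496861868481+108823356051137=401282560341390  T[23][14]=14·3295165281331+22496861868481=68629175807115
row 24: T[24][13]=13·401282560341390+1672162773483930=6888836057922000  T[24][14]=14·68629175807115+401282560341390=1362091021641000
Read S(24,13) = 6888836057922000, S(24,14) = 1362091021641000.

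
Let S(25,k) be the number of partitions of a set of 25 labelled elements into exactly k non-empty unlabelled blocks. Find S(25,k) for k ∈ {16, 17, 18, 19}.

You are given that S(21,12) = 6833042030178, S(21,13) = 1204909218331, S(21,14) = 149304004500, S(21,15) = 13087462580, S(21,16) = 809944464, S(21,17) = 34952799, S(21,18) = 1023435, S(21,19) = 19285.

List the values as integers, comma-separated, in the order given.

526655161695960, 48063331393110, 3275678594925, 166218969675

@22  (22,13):1204909218331·13+6833042030178→22496861868481, (22,14):149304004500·14+1204909218331→3295165281331, (22,15):13087462580·15+149304004500→345615943200, (22,16):809944464·16+13087462580→26046574004, (22,17):34952799·17+809944464→1404142047, (22,18):1023435·18+34952799→53374629, (22,19):19285·19+1023435→1389850
@23  (23,14):3295165281331·14+22496861868481→68629175807115, (23,15):345615943200·15+3295165281331→8479404429331, (23,16):26046574004·16+345615943200→762361127264, (23,17):1404142047·17+26046574004→49916988803, (23,18):53374629·18+1404142047→2364885369, (23,19):1389850·19+53374629→79781779
@24  (24,15):8479404429331·15+68629175807115→195820242247080, (24,16):762361127264·16+8479404429331→20677182465555, (24,17):49916988803·17+762361127264→1610949936915, (24,18):2364885369·18+49916988803→92484925445, (24,19):79781779·19+2364885369→3880739170
@25  (25,16):20677182465555·16+195820242247080→526655161695960, (25,17):1610949936915·17+20677182465555→48063331393110, (25,18):92484925445·18+1610949936915→3275678594925, (25,19):3880739170·19+92484925445→166218969675
Read S(25,16) = 526655161695960, S(25,17) = 48063331393110, S(25,18) = 3275678594925, S(25,19) = 166218969675.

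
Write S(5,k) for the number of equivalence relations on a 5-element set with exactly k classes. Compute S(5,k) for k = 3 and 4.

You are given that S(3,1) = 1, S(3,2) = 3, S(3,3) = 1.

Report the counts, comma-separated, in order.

[4] T[4,2]:2*3+1=7 · T[4,3]:3*1+3=6 · T[4,4]:4*0+1=1
[5] T[5,3]:3*6+7=25 · T[5,4]:4*1+6=10
Read S(5,3) = 25, S(5,4) = 10.

25, 10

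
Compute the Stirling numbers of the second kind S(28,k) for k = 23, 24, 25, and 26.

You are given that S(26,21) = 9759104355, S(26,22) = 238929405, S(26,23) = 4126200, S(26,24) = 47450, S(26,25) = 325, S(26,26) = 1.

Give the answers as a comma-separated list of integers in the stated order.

22693687380, 460192005, 6654375, 64701

r27: T_27,22=22×238929405+9759104355=15015551265; T_27,23=23×4126200+238929405=333832005; T_27,24=24×47450+4126200=5265000; T_27,25=25×325+47450=55575; T_27,26=26×1+325=351
r28: T_28,23=23×333832005+15015551265=22693687380; T_28,24=24×5265000+333832005=460192005; T_28,25=25×55575+5265000=6654375; T_28,26=26×351+55575=64701
Read S(28,23) = 22693687380, S(28,24) = 460192005, S(28,25) = 6654375, S(28,26) = 64701.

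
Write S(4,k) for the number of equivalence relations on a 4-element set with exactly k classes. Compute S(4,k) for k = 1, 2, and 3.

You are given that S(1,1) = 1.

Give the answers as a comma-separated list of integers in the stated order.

@2  (2,1):1·1+0→1, (2,2):0·2+1→1
@3  (3,1):1·1+0→1, (3,2):1·2+1→3, (3,3):0·3+1→1
@4  (4,1):1·1+0→1, (4,2):3·2+1→7, (4,3):1·3+3→6
Read S(4,1) = 1, S(4,2) = 7, S(4,3) = 6.

1, 7, 6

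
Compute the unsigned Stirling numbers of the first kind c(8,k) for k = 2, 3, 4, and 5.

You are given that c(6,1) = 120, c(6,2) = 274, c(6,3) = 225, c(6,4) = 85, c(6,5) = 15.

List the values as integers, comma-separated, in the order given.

13068, 13132, 6769, 1960

i=7: T(7,1)=0+6·120=720 | T(7,2)=120+6·274=1764 | T(7,3)=274+6·225=1624 | T(7,4)=225+6·85=735 | T(7,5)=85+6·15=175
i=8: T(8,2)=720+7·1764=13068 | T(8,3)=1764+7·1624=13132 | T(8,4)=1624+7·735=6769 | T(8,5)=735+7·175=1960
Read c(8,2) = 13068, c(8,3) = 13132, c(8,4) = 6769, c(8,5) = 1960.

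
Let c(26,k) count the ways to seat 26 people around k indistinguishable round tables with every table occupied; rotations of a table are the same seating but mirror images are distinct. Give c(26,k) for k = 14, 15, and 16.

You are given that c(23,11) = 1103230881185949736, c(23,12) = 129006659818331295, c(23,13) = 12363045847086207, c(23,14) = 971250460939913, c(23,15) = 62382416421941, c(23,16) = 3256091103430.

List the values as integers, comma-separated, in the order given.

45145946926994481865, 3557372853474553750, 234961569422786050

[24] T[24,12]:23*129006659818331295+1103230881185949736=4070384057007569521 · T[24,13]:23*12363045847086207+129006659818331295=413356714301314056 · T[24,14]:23*971250460939913+12363045847086207=34701806448704206 · T[24,15]:23*62382416421941+971250460939913=2406046038644556 · T[24,16]:23*3256091103430+62382416421941=137272511800831
[25] T[25,13]:24*413356714301314056+4070384057007569521=13990945200239106865 · T[25,14]:24*34701806448704206+413356714301314056=1246200069070215000 · T[25,15]:24*2406046038644556+34701806448704206=92446911376173550 · T[25,16]:24*137272511800831+2406046038644556=5700586321864500
[26] T[26,14]:25*1246200069070215000+13990945200239106865=45145946926994481865 · T[26,15]:25*92446911376173550+1246200069070215000=3557372853474553750 · T[26,16]:25*5700586321864500+92446911376173550=234961569422786050
Read c(26,14) = 45145946926994481865, c(26,15) = 3557372853474553750, c(26,16) = 234961569422786050.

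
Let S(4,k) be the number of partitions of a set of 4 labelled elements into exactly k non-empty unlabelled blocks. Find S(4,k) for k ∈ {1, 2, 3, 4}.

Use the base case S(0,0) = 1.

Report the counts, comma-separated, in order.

1, 7, 6, 1

i=1: T(1,1)=1+1·0=1
i=2: T(2,1)=0+1·1=1 | T(2,2)=1+2·0=1
i=3: T(3,1)=0+1·1=1 | T(3,2)=1+2·1=3 | T(3,3)=1+3·0=1
i=4: T(4,1)=0+1·1=1 | T(4,2)=1+2·3=7 | T(4,3)=3+3·1=6 | T(4,4)=1+4·0=1
Read S(4,1) = 1, S(4,2) = 7, S(4,3) = 6, S(4,4) = 1.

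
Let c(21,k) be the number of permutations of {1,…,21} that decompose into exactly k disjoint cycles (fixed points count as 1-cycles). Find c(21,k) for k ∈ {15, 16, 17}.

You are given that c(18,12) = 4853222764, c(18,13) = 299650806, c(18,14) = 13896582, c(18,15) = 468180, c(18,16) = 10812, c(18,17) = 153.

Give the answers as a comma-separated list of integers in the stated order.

40171771630, 1672280820, 53327946

@19  (19,13):299650806·18+4853222764→10246937272, (19,14):13896582·18+299650806→549789282, (19,15):468180·18+13896582→22323822, (19,16):10812·18+468180→662796, (19,17):153·18+10812→13566
@20  (20,14):549789282·19+10246937272→20692933630, (20,15):22323822·19+549789282→973941900, (20,16):662796·19+22323822→34916946, (20,17):13566·19+662796→920550
@21  (21,15):973941900·20+20692933630→40171771630, (21,16):34916946·20+973941900→1672280820, (21,17):920550·20+34916946→53327946
Read c(21,15) = 40171771630, c(21,16) = 1672280820, c(21,17) = 53327946.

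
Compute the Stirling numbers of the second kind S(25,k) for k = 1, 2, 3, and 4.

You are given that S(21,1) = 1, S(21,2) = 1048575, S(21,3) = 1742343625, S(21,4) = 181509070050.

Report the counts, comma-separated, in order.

1, 16777215, 141197991025, 46771289738810

i=22: T(22,1)=0+1·1=1 | T(22,2)=1+2·1048575=2097151 | T(22,3)=1048575+3·1742343625=5228079450 | T(22,4)=1742343625+4·181509070050=727778623825
i=23: T(23,1)=0+1·1=1 | T(23,2)=1+2·2097151=4194303 | T(23,3)=2097151+3·5228079450=15686335501 | T(23,4)=5228079450+4·727778623825=2916342574750
i=24: T(24,1)=0+1·1=1 | T(24,2)=1+2·4194303=8388607 | T(24,3)=4194303+3·15686335501=47063200806 | T(24,4)=15686335501+4·2916342574750=11681056634501
i=25: T(25,1)=0+1·1=1 | T(25,2)=1+2·8388607=16777215 | T(25,3)=8388607+3·47063200806=141197991025 | T(25,4)=47063200806+4·11681056634501=46771289738810
Read S(25,1) = 1, S(25,2) = 16777215, S(25,3) = 141197991025, S(25,4) = 46771289738810.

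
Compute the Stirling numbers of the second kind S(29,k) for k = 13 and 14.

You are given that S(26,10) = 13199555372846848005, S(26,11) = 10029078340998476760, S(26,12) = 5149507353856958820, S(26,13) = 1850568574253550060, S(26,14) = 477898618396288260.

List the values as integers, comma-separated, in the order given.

6855064482242755179765, 2534474684137526739000

r27: T_27,11=11×10029078340998476760+13199555372846848005=123519417123830092365; T_27,12=12×5149507353856958820+10029078340998476760=71823166587281982600; T_27,13=13×1850568574253550060+5149507353856958820=29206898819153109600; T_27,14=14×477898618396288260+1850568574253550060=8541149231801585700
r28: T_28,12=12×71823166587281982600+123519417123830092365=985397416171213883565; T_28,13=13×29206898819153109600+71823166587281982600=451512851236272407400; T_28,14=14×8541149231801585700+29206898819153109600=148782988064375309400
r29: T_29,13=13×451512851236272407400+985397416171213883565=6855064482242755179765; T_29,14=14×148782988064375309400+451512851236272407400=2534474684137526739000
Read S(29,13) = 6855064482242755179765, S(29,14) = 2534474684137526739000.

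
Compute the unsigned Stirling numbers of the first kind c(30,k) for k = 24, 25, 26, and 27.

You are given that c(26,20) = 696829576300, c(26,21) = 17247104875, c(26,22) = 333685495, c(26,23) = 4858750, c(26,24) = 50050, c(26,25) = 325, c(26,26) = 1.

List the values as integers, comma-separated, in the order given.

4539323721075, 80328850875, 1122686019, 11921175

[27] T[27,21]:26*17247104875+696829576300=1145254303050 · T[27,22]:26*333685495+17247104875=25922927745 · T[27,23]:26*4858750+333685495=460012995 · T[27,24]:26*50050+4858750=6160050 · T[27,25]:26*325+50050=58500 · T[27,26]:26*1+325=351 · T[27,27]:26*0+1=1
[28] T[28,22]:27*25922927745+1145254303050=1845173352165 · T[28,23]:27*460012995+25922927745=38343278610 · T[28,24]:27*6160050+460012995=626334345 · T[28,25]:27*58500+6160050=7739550 · T[28,26]:27*351+58500=67977 · T[28,27]:27*1+351=378
[29] T[29,23]:28*38343278610+1845173352165=2918785153245 · T[29,24]:28*626334345+38343278610=55880640270 · T[29,25]:28*7739550+626334345=843041745 · T[29,26]:28*67977+7739550=9642906 · T[29,27]:28*378+67977=78561
[30] T[30,24]:29*55880640270+2918785153245=4539323721075 · T[30,25]:29*843041745+55880640270=80328850875 · T[30,26]:29*9642906+843041745=1122686019 · T[30,27]:29*78561+9642906=11921175
Read c(30,24) = 4539323721075, c(30,25) = 80328850875, c(30,26) = 1122686019, c(30,27) = 11921175.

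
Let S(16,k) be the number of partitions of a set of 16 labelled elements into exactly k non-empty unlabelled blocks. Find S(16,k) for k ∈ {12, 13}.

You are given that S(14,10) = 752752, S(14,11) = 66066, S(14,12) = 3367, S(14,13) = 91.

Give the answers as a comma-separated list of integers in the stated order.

@15  (15,11):66066·11+752752→1479478, (15,12):3367·12+66066→106470, (15,13):91·13+3367→4550
@16  (16,12):106470·12+1479478→2757118, (16,13):4550·13+106470→165620
Read S(16,12) = 2757118, S(16,13) = 165620.

2757118, 165620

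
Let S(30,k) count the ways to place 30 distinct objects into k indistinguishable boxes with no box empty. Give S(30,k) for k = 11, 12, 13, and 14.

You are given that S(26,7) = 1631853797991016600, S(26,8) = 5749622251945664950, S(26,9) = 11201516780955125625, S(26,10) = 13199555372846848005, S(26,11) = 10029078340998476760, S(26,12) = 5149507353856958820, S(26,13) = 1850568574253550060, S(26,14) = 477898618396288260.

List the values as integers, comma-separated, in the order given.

@27  (27,8):5749622251945664950·8+1631853797991016600→47628831813556336200, (27,9):11201516780955125625·9+5749622251945664950→106563273280541795575, (27,10):13199555372846848005·10+11201516780955125625→143197070509423605675, (27,11):10029078340998476760·11+13199555372846848005→123519417123830092365, (27,12):5149507353856958820·12+10029078340998476760→71823166587281982600, (27,13):1850568574253550060·13+5149507353856958820→29206898819153109600, (27,14):477898618396288260·14+1850568574253550060→8541149231801585700
@28  (28,9):106563273280541795575·9+47628831813556336200→1006698291338432496375, (28,10):143197070509423605675·10+106563273280541795575→1538533978374777852325, (28,11):123519417123830092365·11+143197070509423605675→1501910658871554621690, (28,12):71823166587281982600·12+123519417123830092365→985397416171213883565, (28,13):29206898819153109600·13+71823166587281982600→451512851236272407400, (28,14):8541149231801585700·14+29206898819153109600→148782988064375309400
@29  (29,10):1538533978374777852325·10+1006698291338432496375→16392038075086211019625, (29,11):1501910658871554621690·11+1538533978374777852325→18059551225961878690915, (29,12):985397416171213883565·12+1501910658871554621690→13326679652926121224470, (29,13):451512851236272407400·13+985397416171213883565→6855064482242755179765, (29,14):148782988064375309400·14+451512851236272407400→2534474684137526739000
@30  (30,11):18059551225961878690915·11+16392038075086211019625→215047101560666876619690, (30,12):13326679652926121224470·12+18059551225961878690915→177979707061075333384555, (30,13):6855064482242755179765·13+13326679652926121224470→102442517922081938561415, (30,14):2534474684137526739000·14+6855064482242755179765→42337710060168129525765
Read S(30,11) = 215047101560666876619690, S(30,12) = 177979707061075333384555, S(30,13) = 102442517922081938561415, S(30,14) = 42337710060168129525765.

215047101560666876619690, 177979707061075333384555, 102442517922081938561415, 42337710060168129525765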